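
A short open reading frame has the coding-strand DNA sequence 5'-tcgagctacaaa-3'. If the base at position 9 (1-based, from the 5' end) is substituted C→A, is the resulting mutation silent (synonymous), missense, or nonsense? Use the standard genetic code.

Position 9 falls in codon 3: TAC → Tyr.
After the substitution the codon is TAA → Stop.
The new codon is a stop codon, so this is a nonsense mutation.

nonsense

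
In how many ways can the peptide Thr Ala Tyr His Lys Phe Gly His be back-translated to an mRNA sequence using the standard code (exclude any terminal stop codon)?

2048

Thr: 4 codons.
Ala: 4 codons.
Tyr: 2 codons.
His: 2 codons.
Lys: 2 codons.
Phe: 2 codons.
Gly: 4 codons.
His: 2 codons.
4 × 4 × 2 × 2 × 2 × 2 × 4 × 2 = 2048.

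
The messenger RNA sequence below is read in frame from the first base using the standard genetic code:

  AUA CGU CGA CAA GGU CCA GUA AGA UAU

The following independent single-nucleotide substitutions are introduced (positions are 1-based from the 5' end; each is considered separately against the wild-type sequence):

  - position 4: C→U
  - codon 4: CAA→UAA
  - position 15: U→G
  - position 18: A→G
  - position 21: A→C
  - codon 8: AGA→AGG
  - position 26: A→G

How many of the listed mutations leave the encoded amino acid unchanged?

4

Codon 2: CGU (Arg) → UGU (Cys) — missense.
Codon 4: CAA (Gln) → UAA (Stop) — nonsense.
Codon 5: GGU (Gly) → GGG (Gly) — synonymous.
Codon 6: CCA (Pro) → CCG (Pro) — synonymous.
Codon 7: GUA (Val) → GUC (Val) — synonymous.
Codon 8: AGA (Arg) → AGG (Arg) — synonymous.
Codon 9: UAU (Tyr) → UGU (Cys) — missense.
Synonymous: 4 of 7.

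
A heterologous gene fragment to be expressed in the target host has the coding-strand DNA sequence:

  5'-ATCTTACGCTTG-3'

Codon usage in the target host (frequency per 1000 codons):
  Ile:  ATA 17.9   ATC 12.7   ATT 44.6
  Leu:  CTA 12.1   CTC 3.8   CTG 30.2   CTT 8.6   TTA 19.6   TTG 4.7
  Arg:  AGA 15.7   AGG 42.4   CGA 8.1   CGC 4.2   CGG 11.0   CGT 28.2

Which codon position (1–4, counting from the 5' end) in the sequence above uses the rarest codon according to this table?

Codon 1 ATC (Ile): 12.7 per 1000.
Codon 2 TTA (Leu): 19.6 per 1000.
Codon 3 CGC (Arg): 4.2 per 1000.
Codon 4 TTG (Leu): 4.7 per 1000.
Lowest frequency is 4.2 at codon 3.

3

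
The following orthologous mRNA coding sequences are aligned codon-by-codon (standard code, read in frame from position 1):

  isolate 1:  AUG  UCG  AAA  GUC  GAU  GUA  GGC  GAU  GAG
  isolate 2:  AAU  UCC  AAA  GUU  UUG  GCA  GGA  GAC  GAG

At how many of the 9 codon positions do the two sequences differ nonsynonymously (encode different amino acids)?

3

Codon 1: AUG Met / AAU Asn — nonsynonymous.
Codon 2: UCG Ser / UCC Ser — synonymous.
Codon 3: AAA Lys / AAA Lys — identical.
Codon 4: GUC Val / GUU Val — synonymous.
Codon 5: GAU Asp / UUG Leu — nonsynonymous.
Codon 6: GUA Val / GCA Ala — nonsynonymous.
Codon 7: GGC Gly / GGA Gly — synonymous.
Codon 8: GAU Asp / GAC Asp — synonymous.
Codon 9: GAG Glu / GAG Glu — identical.
Nonsynonymous differences: 3.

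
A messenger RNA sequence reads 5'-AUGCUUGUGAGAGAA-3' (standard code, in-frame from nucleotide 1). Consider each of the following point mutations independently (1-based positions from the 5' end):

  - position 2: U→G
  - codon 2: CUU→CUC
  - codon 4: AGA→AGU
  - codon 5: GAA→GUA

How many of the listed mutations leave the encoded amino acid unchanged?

Codon 1: AUG (Met) → AGG (Arg) — missense.
Codon 2: CUU (Leu) → CUC (Leu) — synonymous.
Codon 4: AGA (Arg) → AGU (Ser) — missense.
Codon 5: GAA (Glu) → GUA (Val) — missense.
Synonymous: 1 of 4.

1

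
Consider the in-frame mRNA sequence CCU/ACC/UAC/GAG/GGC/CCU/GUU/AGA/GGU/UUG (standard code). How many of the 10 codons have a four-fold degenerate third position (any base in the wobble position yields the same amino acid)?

Codon 1 CCU (Pro): third position 4-fold.
Codon 2 ACC (Thr): third position 4-fold.
Codon 3 UAC (Tyr): third position 2-fold.
Codon 4 GAG (Glu): third position 2-fold.
Codon 5 GGC (Gly): third position 4-fold.
Codon 6 CCU (Pro): third position 4-fold.
Codon 7 GUU (Val): third position 4-fold.
Codon 8 AGA (Arg): third position 2-fold.
Codon 9 GGU (Gly): third position 4-fold.
Codon 10 UUG (Leu): third position 2-fold.
Four-fold degenerate third positions: 6.

6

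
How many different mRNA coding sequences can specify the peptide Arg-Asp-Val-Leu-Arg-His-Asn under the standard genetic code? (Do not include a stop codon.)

Arg: 6 codons.
Asp: 2 codons.
Val: 4 codons.
Leu: 6 codons.
Arg: 6 codons.
His: 2 codons.
Asn: 2 codons.
6 × 2 × 4 × 6 × 6 × 2 × 2 = 6912.

6912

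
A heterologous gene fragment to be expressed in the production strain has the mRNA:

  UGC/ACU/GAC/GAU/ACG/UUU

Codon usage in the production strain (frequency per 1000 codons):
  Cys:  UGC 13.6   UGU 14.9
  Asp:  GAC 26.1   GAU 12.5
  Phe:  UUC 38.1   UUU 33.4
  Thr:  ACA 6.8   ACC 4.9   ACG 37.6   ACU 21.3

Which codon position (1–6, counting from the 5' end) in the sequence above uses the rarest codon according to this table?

Codon 1 UGC (Cys): 13.6 per 1000.
Codon 2 ACU (Thr): 21.3 per 1000.
Codon 3 GAC (Asp): 26.1 per 1000.
Codon 4 GAU (Asp): 12.5 per 1000.
Codon 5 ACG (Thr): 37.6 per 1000.
Codon 6 UUU (Phe): 33.4 per 1000.
Lowest frequency is 12.5 at codon 4.

4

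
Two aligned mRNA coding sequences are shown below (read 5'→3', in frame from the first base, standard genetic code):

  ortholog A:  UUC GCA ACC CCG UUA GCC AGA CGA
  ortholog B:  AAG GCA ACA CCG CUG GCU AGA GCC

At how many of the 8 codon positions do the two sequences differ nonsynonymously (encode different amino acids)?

2

Codon 1: UUC Phe / AAG Lys — nonsynonymous.
Codon 2: GCA Ala / GCA Ala — identical.
Codon 3: ACC Thr / ACA Thr — synonymous.
Codon 4: CCG Pro / CCG Pro — identical.
Codon 5: UUA Leu / CUG Leu — synonymous.
Codon 6: GCC Ala / GCU Ala — synonymous.
Codon 7: AGA Arg / AGA Arg — identical.
Codon 8: CGA Arg / GCC Ala — nonsynonymous.
Nonsynonymous differences: 2.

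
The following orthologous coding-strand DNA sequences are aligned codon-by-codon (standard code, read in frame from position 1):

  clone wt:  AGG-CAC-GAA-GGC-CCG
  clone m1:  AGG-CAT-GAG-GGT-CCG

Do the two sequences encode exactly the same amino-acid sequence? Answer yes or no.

yes

Codon 1: AGG Arg / AGG Arg — identical.
Codon 2: CAC His / CAT His — synonymous.
Codon 3: GAA Glu / GAG Glu — synonymous.
Codon 4: GGC Gly / GGT Gly — synonymous.
Codon 5: CCG Pro / CCG Pro — identical.
Nonsynonymous differences: 0 → same protein.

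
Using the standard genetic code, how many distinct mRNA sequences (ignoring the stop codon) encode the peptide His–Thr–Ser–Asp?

His: 2 codons.
Thr: 4 codons.
Ser: 6 codons.
Asp: 2 codons.
2 × 4 × 6 × 2 = 96.

96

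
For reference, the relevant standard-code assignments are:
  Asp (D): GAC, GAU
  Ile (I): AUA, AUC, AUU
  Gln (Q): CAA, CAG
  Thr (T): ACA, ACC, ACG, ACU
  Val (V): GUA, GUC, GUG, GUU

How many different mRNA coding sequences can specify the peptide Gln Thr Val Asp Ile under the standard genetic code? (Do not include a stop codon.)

192

Gln: 2 codons.
Thr: 4 codons.
Val: 4 codons.
Asp: 2 codons.
Ile: 3 codons.
2 × 4 × 4 × 2 × 3 = 192.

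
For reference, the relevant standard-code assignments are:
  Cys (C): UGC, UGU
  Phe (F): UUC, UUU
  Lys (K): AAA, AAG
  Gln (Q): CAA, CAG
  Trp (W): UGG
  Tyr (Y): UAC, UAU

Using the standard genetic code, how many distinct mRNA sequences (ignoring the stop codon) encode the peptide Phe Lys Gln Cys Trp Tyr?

32

Phe: 2 codons.
Lys: 2 codons.
Gln: 2 codons.
Cys: 2 codons.
Trp: 1 codon.
Tyr: 2 codons.
2 × 2 × 2 × 2 × 1 × 2 = 32.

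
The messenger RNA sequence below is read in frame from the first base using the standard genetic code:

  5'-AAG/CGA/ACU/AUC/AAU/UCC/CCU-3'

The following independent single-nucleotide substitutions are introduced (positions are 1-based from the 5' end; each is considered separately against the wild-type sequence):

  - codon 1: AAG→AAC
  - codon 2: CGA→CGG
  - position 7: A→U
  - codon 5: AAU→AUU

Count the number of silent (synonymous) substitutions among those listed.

Codon 1: AAG (Lys) → AAC (Asn) — missense.
Codon 2: CGA (Arg) → CGG (Arg) — synonymous.
Codon 3: ACU (Thr) → UCU (Ser) — missense.
Codon 5: AAU (Asn) → AUU (Ile) — missense.
Synonymous: 1 of 4.

1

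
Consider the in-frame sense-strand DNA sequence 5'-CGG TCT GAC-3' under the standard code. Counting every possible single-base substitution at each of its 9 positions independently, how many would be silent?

8

Codon 1 (CGG, Arg): 4 synonymous substitutions.
Codon 2 (TCT, Ser): 3 synonymous substitutions.
Codon 3 (GAC, Asp): 1 synonymous substitution.
Total: 4 + 3 + 1 = 8.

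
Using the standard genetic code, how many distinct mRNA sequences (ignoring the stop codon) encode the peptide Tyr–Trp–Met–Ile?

Tyr: 2 codons.
Trp: 1 codon.
Met: 1 codon.
Ile: 3 codons.
2 × 1 × 1 × 3 = 6.

6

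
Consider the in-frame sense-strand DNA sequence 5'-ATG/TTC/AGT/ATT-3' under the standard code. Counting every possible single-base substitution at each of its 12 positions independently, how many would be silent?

4

Codon 1 (ATG, Met): 0 synonymous substitutions.
Codon 2 (TTC, Phe): 1 synonymous substitution.
Codon 3 (AGT, Ser): 1 synonymous substitution.
Codon 4 (ATT, Ile): 2 synonymous substitutions.
Total: 0 + 1 + 1 + 2 = 4.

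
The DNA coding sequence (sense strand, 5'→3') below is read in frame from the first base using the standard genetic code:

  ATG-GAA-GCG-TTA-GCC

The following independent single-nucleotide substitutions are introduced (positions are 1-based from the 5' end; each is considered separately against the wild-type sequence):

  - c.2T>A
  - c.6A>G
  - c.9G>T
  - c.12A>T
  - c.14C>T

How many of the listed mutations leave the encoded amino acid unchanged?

Codon 1: ATG (Met) → AAG (Lys) — missense.
Codon 2: GAA (Glu) → GAG (Glu) — synonymous.
Codon 3: GCG (Ala) → GCT (Ala) — synonymous.
Codon 4: TTA (Leu) → TTT (Phe) — missense.
Codon 5: GCC (Ala) → GTC (Val) — missense.
Synonymous: 2 of 5.

2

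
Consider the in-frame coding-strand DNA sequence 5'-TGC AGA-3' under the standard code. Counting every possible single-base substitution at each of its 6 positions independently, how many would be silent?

3

Codon 1 (TGC, Cys): 1 synonymous substitution.
Codon 2 (AGA, Arg): 2 synonymous substitutions.
Total: 1 + 2 = 3.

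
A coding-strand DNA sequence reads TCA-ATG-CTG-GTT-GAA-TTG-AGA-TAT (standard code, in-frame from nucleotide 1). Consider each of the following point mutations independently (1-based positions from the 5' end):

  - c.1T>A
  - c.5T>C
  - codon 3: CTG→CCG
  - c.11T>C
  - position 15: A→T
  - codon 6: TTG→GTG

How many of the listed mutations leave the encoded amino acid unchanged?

0

Codon 1: TCA (Ser) → ACA (Thr) — missense.
Codon 2: ATG (Met) → ACG (Thr) — missense.
Codon 3: CTG (Leu) → CCG (Pro) — missense.
Codon 4: GTT (Val) → GCT (Ala) — missense.
Codon 5: GAA (Glu) → GAT (Asp) — missense.
Codon 6: TTG (Leu) → GTG (Val) — missense.
Synonymous: 0 of 6.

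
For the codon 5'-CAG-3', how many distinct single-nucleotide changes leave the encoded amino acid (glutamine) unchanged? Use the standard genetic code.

1

Position 1: none → 0 synonymous.
Position 2: none → 0 synonymous.
Position 3: CAA → 1 synonymous.
Total: 0 + 0 + 1 = 1.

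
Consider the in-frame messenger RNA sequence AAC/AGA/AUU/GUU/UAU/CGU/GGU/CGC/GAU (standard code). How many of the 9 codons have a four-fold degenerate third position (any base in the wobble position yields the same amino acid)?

Codon 1 AAC (Asn): third position 2-fold.
Codon 2 AGA (Arg): third position 2-fold.
Codon 3 AUU (Ile): third position 3-fold.
Codon 4 GUU (Val): third position 4-fold.
Codon 5 UAU (Tyr): third position 2-fold.
Codon 6 CGU (Arg): third position 4-fold.
Codon 7 GGU (Gly): third position 4-fold.
Codon 8 CGC (Arg): third position 4-fold.
Codon 9 GAU (Asp): third position 2-fold.
Four-fold degenerate third positions: 4.

4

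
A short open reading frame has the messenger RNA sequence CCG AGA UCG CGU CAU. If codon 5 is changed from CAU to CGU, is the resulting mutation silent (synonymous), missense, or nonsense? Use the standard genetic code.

Position 14 falls in codon 5: CAU → His.
After the substitution the codon is CGU → Arg.
His ≠ Arg, so this is a missense mutation.

missense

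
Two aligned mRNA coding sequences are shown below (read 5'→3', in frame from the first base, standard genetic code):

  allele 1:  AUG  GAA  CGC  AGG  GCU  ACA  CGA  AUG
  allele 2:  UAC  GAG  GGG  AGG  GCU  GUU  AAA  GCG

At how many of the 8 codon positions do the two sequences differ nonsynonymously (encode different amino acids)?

Codon 1: AUG Met / UAC Tyr — nonsynonymous.
Codon 2: GAA Glu / GAG Glu — synonymous.
Codon 3: CGC Arg / GGG Gly — nonsynonymous.
Codon 4: AGG Arg / AGG Arg — identical.
Codon 5: GCU Ala / GCU Ala — identical.
Codon 6: ACA Thr / GUU Val — nonsynonymous.
Codon 7: CGA Arg / AAA Lys — nonsynonymous.
Codon 8: AUG Met / GCG Ala — nonsynonymous.
Nonsynonymous differences: 5.

5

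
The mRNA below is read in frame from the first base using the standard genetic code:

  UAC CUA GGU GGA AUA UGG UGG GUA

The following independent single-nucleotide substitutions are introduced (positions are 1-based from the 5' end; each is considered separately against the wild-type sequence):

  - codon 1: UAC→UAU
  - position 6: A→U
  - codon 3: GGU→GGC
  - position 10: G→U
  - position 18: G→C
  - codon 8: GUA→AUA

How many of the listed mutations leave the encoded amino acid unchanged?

Codon 1: UAC (Tyr) → UAU (Tyr) — synonymous.
Codon 2: CUA (Leu) → CUU (Leu) — synonymous.
Codon 3: GGU (Gly) → GGC (Gly) — synonymous.
Codon 4: GGA (Gly) → UGA (Stop) — nonsense.
Codon 6: UGG (Trp) → UGC (Cys) — missense.
Codon 8: GUA (Val) → AUA (Ile) — missense.
Synonymous: 3 of 6.

3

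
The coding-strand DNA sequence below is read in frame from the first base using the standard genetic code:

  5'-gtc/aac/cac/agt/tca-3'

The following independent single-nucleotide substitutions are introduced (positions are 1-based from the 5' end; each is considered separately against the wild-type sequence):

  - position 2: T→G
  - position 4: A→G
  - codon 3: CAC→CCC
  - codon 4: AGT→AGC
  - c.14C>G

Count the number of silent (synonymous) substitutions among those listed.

1

Codon 1: GTC (Val) → GGC (Gly) — missense.
Codon 2: AAC (Asn) → GAC (Asp) — missense.
Codon 3: CAC (His) → CCC (Pro) — missense.
Codon 4: AGT (Ser) → AGC (Ser) — synonymous.
Codon 5: TCA (Ser) → TGA (Stop) — nonsense.
Synonymous: 1 of 5.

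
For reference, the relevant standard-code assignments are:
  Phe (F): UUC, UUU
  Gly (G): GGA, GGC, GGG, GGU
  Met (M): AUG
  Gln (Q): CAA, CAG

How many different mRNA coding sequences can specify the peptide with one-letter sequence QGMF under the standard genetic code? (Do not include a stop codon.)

16

Gln: 2 codons.
Gly: 4 codons.
Met: 1 codon.
Phe: 2 codons.
2 × 4 × 1 × 2 = 16.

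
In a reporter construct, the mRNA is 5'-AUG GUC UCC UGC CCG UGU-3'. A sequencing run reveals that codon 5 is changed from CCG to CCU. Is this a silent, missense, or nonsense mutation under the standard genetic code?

silent

Position 15 falls in codon 5: CCG → Pro.
After the substitution the codon is CCU → Pro.
Both encode Pro, so the change is synonymous.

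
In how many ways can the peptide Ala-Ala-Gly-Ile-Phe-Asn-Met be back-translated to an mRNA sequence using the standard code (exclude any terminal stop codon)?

Ala: 4 codons.
Ala: 4 codons.
Gly: 4 codons.
Ile: 3 codons.
Phe: 2 codons.
Asn: 2 codons.
Met: 1 codon.
4 × 4 × 4 × 3 × 2 × 2 × 1 = 768.

768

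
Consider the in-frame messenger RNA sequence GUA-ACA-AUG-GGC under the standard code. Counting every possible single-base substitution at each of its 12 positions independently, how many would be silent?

Codon 1 (GUA, Val): 3 synonymous substitutions.
Codon 2 (ACA, Thr): 3 synonymous substitutions.
Codon 3 (AUG, Met): 0 synonymous substitutions.
Codon 4 (GGC, Gly): 3 synonymous substitutions.
Total: 3 + 3 + 0 + 3 = 9.

9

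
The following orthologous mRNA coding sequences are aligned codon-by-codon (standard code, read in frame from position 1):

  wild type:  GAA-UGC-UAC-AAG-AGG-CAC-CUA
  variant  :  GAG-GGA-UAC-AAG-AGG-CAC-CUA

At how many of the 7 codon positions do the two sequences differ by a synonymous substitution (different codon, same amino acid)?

Codon 1: GAA Glu / GAG Glu — synonymous.
Codon 2: UGC Cys / GGA Gly — nonsynonymous.
Codon 3: UAC Tyr / UAC Tyr — identical.
Codon 4: AAG Lys / AAG Lys — identical.
Codon 5: AGG Arg / AGG Arg — identical.
Codon 6: CAC His / CAC His — identical.
Codon 7: CUA Leu / CUA Leu — identical.
Synonymous differences: 1.

1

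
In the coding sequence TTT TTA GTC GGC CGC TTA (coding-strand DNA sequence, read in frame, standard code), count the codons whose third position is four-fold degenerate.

3

Codon 1 TTT (Phe): third position 2-fold.
Codon 2 TTA (Leu): third position 2-fold.
Codon 3 GTC (Val): third position 4-fold.
Codon 4 GGC (Gly): third position 4-fold.
Codon 5 CGC (Arg): third position 4-fold.
Codon 6 TTA (Leu): third position 2-fold.
Four-fold degenerate third positions: 3.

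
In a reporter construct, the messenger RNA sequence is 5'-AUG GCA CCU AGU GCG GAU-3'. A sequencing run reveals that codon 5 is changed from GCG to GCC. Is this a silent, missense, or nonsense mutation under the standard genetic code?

silent

Position 15 falls in codon 5: GCG → Ala.
After the substitution the codon is GCC → Ala.
Both encode Ala, so the change is synonymous.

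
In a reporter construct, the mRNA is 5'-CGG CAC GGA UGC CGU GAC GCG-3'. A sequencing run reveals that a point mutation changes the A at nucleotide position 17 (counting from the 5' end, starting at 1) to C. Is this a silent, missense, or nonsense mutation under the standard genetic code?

missense

Position 17 falls in codon 6: GAC → Asp.
After the substitution the codon is GCC → Ala.
Asp ≠ Ala, so this is a missense mutation.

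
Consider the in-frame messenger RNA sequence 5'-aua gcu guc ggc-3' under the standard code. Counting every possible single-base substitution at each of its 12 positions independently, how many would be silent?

11

Codon 1 (AUA, Ile): 2 synonymous substitutions.
Codon 2 (GCU, Ala): 3 synonymous substitutions.
Codon 3 (GUC, Val): 3 synonymous substitutions.
Codon 4 (GGC, Gly): 3 synonymous substitutions.
Total: 2 + 3 + 3 + 3 = 11.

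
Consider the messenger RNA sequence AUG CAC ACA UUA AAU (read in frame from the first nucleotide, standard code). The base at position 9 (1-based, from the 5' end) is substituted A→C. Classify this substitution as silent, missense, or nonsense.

Position 9 falls in codon 3: ACA → Thr.
After the substitution the codon is ACC → Thr.
Both encode Thr, so the change is synonymous.

silent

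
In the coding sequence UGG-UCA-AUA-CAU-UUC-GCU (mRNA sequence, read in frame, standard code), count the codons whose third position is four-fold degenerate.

2

Codon 1 UGG (Trp): third position 1-fold.
Codon 2 UCA (Ser): third position 4-fold.
Codon 3 AUA (Ile): third position 3-fold.
Codon 4 CAU (His): third position 2-fold.
Codon 5 UUC (Phe): third position 2-fold.
Codon 6 GCU (Ala): third position 4-fold.
Four-fold degenerate third positions: 2.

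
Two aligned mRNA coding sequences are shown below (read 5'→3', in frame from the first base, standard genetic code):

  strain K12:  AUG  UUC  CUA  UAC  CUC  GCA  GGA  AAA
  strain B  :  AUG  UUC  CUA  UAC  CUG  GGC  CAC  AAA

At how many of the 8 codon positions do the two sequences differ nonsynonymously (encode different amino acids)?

2

Codon 1: AUG Met / AUG Met — identical.
Codon 2: UUC Phe / UUC Phe — identical.
Codon 3: CUA Leu / CUA Leu — identical.
Codon 4: UAC Tyr / UAC Tyr — identical.
Codon 5: CUC Leu / CUG Leu — synonymous.
Codon 6: GCA Ala / GGC Gly — nonsynonymous.
Codon 7: GGA Gly / CAC His — nonsynonymous.
Codon 8: AAA Lys / AAA Lys — identical.
Nonsynonymous differences: 2.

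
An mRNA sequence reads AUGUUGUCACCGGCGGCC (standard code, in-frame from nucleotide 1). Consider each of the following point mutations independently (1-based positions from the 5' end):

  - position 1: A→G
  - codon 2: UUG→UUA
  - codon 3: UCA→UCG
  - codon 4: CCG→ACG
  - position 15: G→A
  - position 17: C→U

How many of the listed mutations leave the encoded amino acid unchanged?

Codon 1: AUG (Met) → GUG (Val) — missense.
Codon 2: UUG (Leu) → UUA (Leu) — synonymous.
Codon 3: UCA (Ser) → UCG (Ser) — synonymous.
Codon 4: CCG (Pro) → ACG (Thr) — missense.
Codon 5: GCG (Ala) → GCA (Ala) — synonymous.
Codon 6: GCC (Ala) → GUC (Val) — missense.
Synonymous: 3 of 6.

3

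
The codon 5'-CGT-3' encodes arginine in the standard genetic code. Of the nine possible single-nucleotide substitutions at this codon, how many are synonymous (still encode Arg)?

3

Position 1: none → 0 synonymous.
Position 2: none → 0 synonymous.
Position 3: CGC, CGA, CGG → 3 synonymous.
Total: 0 + 0 + 3 = 3.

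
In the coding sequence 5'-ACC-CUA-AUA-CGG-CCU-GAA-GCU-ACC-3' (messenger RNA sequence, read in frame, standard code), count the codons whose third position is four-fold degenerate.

6

Codon 1 ACC (Thr): third position 4-fold.
Codon 2 CUA (Leu): third position 4-fold.
Codon 3 AUA (Ile): third position 3-fold.
Codon 4 CGG (Arg): third position 4-fold.
Codon 5 CCU (Pro): third position 4-fold.
Codon 6 GAA (Glu): third position 2-fold.
Codon 7 GCU (Ala): third position 4-fold.
Codon 8 ACC (Thr): third position 4-fold.
Four-fold degenerate third positions: 6.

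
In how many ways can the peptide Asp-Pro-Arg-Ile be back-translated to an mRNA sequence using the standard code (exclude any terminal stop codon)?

Asp: 2 codons.
Pro: 4 codons.
Arg: 6 codons.
Ile: 3 codons.
2 × 4 × 6 × 3 = 144.

144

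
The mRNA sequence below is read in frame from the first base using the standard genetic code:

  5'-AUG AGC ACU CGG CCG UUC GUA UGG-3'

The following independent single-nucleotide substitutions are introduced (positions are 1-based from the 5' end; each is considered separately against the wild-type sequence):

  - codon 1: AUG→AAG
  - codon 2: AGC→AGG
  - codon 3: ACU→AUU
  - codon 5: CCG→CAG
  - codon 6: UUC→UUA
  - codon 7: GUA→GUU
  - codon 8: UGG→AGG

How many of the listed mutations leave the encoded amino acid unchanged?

Codon 1: AUG (Met) → AAG (Lys) — missense.
Codon 2: AGC (Ser) → AGG (Arg) — missense.
Codon 3: ACU (Thr) → AUU (Ile) — missense.
Codon 5: CCG (Pro) → CAG (Gln) — missense.
Codon 6: UUC (Phe) → UUA (Leu) — missense.
Codon 7: GUA (Val) → GUU (Val) — synonymous.
Codon 8: UGG (Trp) → AGG (Arg) — missense.
Synonymous: 1 of 7.

1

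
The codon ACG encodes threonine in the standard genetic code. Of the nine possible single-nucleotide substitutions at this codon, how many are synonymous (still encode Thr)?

3

Position 1: none → 0 synonymous.
Position 2: none → 0 synonymous.
Position 3: ACT, ACC, ACA → 3 synonymous.
Total: 0 + 0 + 3 = 3.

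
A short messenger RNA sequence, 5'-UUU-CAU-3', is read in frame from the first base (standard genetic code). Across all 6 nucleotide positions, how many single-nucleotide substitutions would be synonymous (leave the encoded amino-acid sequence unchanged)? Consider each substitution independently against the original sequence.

2

Codon 1 (UUU, Phe): 1 synonymous substitution.
Codon 2 (CAU, His): 1 synonymous substitution.
Total: 1 + 1 = 2.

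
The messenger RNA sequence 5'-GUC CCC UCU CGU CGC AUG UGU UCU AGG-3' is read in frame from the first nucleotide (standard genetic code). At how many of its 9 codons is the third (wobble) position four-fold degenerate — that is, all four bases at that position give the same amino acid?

Codon 1 GUC (Val): third position 4-fold.
Codon 2 CCC (Pro): third position 4-fold.
Codon 3 UCU (Ser): third position 4-fold.
Codon 4 CGU (Arg): third position 4-fold.
Codon 5 CGC (Arg): third position 4-fold.
Codon 6 AUG (Met): third position 1-fold.
Codon 7 UGU (Cys): third position 2-fold.
Codon 8 UCU (Ser): third position 4-fold.
Codon 9 AGG (Arg): third position 2-fold.
Four-fold degenerate third positions: 6.

6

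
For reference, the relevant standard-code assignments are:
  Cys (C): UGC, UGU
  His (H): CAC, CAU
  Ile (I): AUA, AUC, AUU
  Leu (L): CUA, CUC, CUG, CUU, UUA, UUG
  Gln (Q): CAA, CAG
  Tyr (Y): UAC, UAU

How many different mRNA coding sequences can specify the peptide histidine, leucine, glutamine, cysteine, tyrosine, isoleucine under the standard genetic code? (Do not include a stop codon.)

His: 2 codons.
Leu: 6 codons.
Gln: 2 codons.
Cys: 2 codons.
Tyr: 2 codons.
Ile: 3 codons.
2 × 6 × 2 × 2 × 2 × 3 = 288.

288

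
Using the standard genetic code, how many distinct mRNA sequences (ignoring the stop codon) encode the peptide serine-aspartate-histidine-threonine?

Ser: 6 codons.
Asp: 2 codons.
His: 2 codons.
Thr: 4 codons.
6 × 2 × 2 × 4 = 96.

96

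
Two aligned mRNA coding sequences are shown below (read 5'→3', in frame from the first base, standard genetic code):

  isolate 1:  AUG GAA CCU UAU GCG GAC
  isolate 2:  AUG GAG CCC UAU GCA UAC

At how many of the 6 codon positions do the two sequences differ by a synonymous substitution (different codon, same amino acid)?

Codon 1: AUG Met / AUG Met — identical.
Codon 2: GAA Glu / GAG Glu — synonymous.
Codon 3: CCU Pro / CCC Pro — synonymous.
Codon 4: UAU Tyr / UAU Tyr — identical.
Codon 5: GCG Ala / GCA Ala — synonymous.
Codon 6: GAC Asp / UAC Tyr — nonsynonymous.
Synonymous differences: 3.

3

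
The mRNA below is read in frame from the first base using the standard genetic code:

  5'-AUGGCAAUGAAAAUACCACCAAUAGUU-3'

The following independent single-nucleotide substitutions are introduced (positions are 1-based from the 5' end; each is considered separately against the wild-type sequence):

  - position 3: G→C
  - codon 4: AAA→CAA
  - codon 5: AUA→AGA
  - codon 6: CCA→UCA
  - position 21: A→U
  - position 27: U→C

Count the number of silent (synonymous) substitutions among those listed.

2

Codon 1: AUG (Met) → AUC (Ile) — missense.
Codon 4: AAA (Lys) → CAA (Gln) — missense.
Codon 5: AUA (Ile) → AGA (Arg) — missense.
Codon 6: CCA (Pro) → UCA (Ser) — missense.
Codon 7: CCA (Pro) → CCU (Pro) — synonymous.
Codon 9: GUU (Val) → GUC (Val) — synonymous.
Synonymous: 2 of 6.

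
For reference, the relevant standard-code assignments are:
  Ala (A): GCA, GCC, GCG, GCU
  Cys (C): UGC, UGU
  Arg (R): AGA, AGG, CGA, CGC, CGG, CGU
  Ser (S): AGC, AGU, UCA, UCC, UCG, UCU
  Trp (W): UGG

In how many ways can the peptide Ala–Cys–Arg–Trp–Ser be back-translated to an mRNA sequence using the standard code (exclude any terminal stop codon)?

288

Ala: 4 codons.
Cys: 2 codons.
Arg: 6 codons.
Trp: 1 codon.
Ser: 6 codons.
4 × 2 × 6 × 1 × 6 = 288.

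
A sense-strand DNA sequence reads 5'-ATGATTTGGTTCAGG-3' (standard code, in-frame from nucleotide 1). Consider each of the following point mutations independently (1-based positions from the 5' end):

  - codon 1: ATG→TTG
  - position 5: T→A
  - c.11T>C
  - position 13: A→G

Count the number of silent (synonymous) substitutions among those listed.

0

Codon 1: ATG (Met) → TTG (Leu) — missense.
Codon 2: ATT (Ile) → AAT (Asn) — missense.
Codon 4: TTC (Phe) → TCC (Ser) — missense.
Codon 5: AGG (Arg) → GGG (Gly) — missense.
Synonymous: 0 of 4.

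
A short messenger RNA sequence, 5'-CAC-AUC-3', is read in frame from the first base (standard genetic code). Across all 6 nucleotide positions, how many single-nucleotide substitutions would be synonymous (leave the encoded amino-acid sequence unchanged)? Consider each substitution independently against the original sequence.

3

Codon 1 (CAC, His): 1 synonymous substitution.
Codon 2 (AUC, Ile): 2 synonymous substitutions.
Total: 1 + 2 = 3.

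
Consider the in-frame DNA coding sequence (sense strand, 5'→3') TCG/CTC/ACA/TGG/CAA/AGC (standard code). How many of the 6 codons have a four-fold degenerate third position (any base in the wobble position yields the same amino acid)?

3

Codon 1 TCG (Ser): third position 4-fold.
Codon 2 CTC (Leu): third position 4-fold.
Codon 3 ACA (Thr): third position 4-fold.
Codon 4 TGG (Trp): third position 1-fold.
Codon 5 CAA (Gln): third position 2-fold.
Codon 6 AGC (Ser): third position 2-fold.
Four-fold degenerate third positions: 3.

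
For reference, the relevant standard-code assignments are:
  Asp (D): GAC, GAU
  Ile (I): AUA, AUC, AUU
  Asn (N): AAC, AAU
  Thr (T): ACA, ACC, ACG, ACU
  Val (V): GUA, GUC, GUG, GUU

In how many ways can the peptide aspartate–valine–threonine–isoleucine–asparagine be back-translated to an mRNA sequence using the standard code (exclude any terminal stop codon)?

Asp: 2 codons.
Val: 4 codons.
Thr: 4 codons.
Ile: 3 codons.
Asn: 2 codons.
2 × 4 × 4 × 3 × 2 = 192.

192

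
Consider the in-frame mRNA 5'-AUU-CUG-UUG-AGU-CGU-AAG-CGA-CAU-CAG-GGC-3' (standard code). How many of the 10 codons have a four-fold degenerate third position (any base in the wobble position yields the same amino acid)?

4

Codon 1 AUU (Ile): third position 3-fold.
Codon 2 CUG (Leu): third position 4-fold.
Codon 3 UUG (Leu): third position 2-fold.
Codon 4 AGU (Ser): third position 2-fold.
Codon 5 CGU (Arg): third position 4-fold.
Codon 6 AAG (Lys): third position 2-fold.
Codon 7 CGA (Arg): third position 4-fold.
Codon 8 CAU (His): third position 2-fold.
Codon 9 CAG (Gln): third position 2-fold.
Codon 10 GGC (Gly): third position 4-fold.
Four-fold degenerate third positions: 4.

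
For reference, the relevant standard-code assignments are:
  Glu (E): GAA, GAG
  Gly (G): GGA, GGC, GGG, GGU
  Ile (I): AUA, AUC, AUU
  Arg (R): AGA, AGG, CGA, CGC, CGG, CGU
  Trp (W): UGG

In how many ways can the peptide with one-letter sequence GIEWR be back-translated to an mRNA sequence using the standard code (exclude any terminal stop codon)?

Gly: 4 codons.
Ile: 3 codons.
Glu: 2 codons.
Trp: 1 codon.
Arg: 6 codons.
4 × 3 × 2 × 1 × 6 = 144.

144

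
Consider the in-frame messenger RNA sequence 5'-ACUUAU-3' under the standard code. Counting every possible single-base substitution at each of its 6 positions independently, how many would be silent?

4

Codon 1 (ACU, Thr): 3 synonymous substitutions.
Codon 2 (UAU, Tyr): 1 synonymous substitution.
Total: 3 + 1 = 4.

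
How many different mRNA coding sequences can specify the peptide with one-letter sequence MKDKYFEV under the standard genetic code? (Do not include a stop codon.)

256

Met: 1 codon.
Lys: 2 codons.
Asp: 2 codons.
Lys: 2 codons.
Tyr: 2 codons.
Phe: 2 codons.
Glu: 2 codons.
Val: 4 codons.
1 × 2 × 2 × 2 × 2 × 2 × 2 × 4 = 256.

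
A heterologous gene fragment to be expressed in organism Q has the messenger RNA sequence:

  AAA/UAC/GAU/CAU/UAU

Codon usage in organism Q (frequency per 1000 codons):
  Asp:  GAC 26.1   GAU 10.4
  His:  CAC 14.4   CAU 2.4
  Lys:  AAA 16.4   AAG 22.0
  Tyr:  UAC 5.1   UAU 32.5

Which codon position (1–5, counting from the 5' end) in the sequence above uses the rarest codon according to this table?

4

Codon 1 AAA (Lys): 16.4 per 1000.
Codon 2 UAC (Tyr): 5.1 per 1000.
Codon 3 GAU (Asp): 10.4 per 1000.
Codon 4 CAU (His): 2.4 per 1000.
Codon 5 UAU (Tyr): 32.5 per 1000.
Lowest frequency is 2.4 at codon 4.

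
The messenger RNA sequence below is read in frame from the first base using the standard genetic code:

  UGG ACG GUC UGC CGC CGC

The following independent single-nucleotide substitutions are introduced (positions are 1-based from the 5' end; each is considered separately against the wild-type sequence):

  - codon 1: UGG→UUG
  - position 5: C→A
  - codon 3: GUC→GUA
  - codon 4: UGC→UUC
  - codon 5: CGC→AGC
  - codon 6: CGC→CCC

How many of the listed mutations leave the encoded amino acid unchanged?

Codon 1: UGG (Trp) → UUG (Leu) — missense.
Codon 2: ACG (Thr) → AAG (Lys) — missense.
Codon 3: GUC (Val) → GUA (Val) — synonymous.
Codon 4: UGC (Cys) → UUC (Phe) — missense.
Codon 5: CGC (Arg) → AGC (Ser) — missense.
Codon 6: CGC (Arg) → CCC (Pro) — missense.
Synonymous: 1 of 6.

1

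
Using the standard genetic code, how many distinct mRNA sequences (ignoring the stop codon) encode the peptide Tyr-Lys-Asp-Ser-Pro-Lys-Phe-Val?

Tyr: 2 codons.
Lys: 2 codons.
Asp: 2 codons.
Ser: 6 codons.
Pro: 4 codons.
Lys: 2 codons.
Phe: 2 codons.
Val: 4 codons.
2 × 2 × 2 × 6 × 4 × 2 × 2 × 4 = 3072.

3072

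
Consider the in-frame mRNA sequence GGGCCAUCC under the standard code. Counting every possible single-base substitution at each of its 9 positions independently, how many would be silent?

Codon 1 (GGG, Gly): 3 synonymous substitutions.
Codon 2 (CCA, Pro): 3 synonymous substitutions.
Codon 3 (UCC, Ser): 3 synonymous substitutions.
Total: 3 + 3 + 3 = 9.

9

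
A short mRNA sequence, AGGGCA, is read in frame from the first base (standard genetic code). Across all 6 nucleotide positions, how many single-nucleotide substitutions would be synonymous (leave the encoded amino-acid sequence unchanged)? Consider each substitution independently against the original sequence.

5

Codon 1 (AGG, Arg): 2 synonymous substitutions.
Codon 2 (GCA, Ala): 3 synonymous substitutions.
Total: 2 + 3 = 5.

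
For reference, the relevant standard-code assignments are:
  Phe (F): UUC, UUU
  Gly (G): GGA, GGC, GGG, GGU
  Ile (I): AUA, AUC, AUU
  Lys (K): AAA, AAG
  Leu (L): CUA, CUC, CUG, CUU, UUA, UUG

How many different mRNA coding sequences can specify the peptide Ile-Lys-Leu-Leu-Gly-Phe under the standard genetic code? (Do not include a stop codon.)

Ile: 3 codons.
Lys: 2 codons.
Leu: 6 codons.
Leu: 6 codons.
Gly: 4 codons.
Phe: 2 codons.
3 × 2 × 6 × 6 × 4 × 2 = 1728.

1728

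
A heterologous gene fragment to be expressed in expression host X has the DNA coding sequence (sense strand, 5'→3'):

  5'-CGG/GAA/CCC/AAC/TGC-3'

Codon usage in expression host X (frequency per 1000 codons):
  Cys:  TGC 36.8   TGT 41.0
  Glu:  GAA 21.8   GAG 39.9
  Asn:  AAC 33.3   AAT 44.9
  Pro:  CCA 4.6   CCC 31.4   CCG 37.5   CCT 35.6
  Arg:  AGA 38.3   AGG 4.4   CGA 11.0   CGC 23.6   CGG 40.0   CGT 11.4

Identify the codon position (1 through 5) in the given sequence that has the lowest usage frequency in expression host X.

Codon 1 CGG (Arg): 40.0 per 1000.
Codon 2 GAA (Glu): 21.8 per 1000.
Codon 3 CCC (Pro): 31.4 per 1000.
Codon 4 AAC (Asn): 33.3 per 1000.
Codon 5 TGC (Cys): 36.8 per 1000.
Lowest frequency is 21.8 at codon 2.

2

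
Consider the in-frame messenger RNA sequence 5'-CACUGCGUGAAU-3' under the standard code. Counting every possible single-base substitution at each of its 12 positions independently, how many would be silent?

Codon 1 (CAC, His): 1 synonymous substitution.
Codon 2 (UGC, Cys): 1 synonymous substitution.
Codon 3 (GUG, Val): 3 synonymous substitutions.
Codon 4 (AAU, Asn): 1 synonymous substitution.
Total: 1 + 1 + 3 + 1 = 6.

6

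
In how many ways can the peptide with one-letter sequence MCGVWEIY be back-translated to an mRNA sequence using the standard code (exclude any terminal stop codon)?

384

Met: 1 codon.
Cys: 2 codons.
Gly: 4 codons.
Val: 4 codons.
Trp: 1 codon.
Glu: 2 codons.
Ile: 3 codons.
Tyr: 2 codons.
1 × 2 × 4 × 4 × 1 × 2 × 3 × 2 = 384.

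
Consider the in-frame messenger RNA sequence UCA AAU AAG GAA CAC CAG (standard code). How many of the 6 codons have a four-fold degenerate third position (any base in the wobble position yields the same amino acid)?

1

Codon 1 UCA (Ser): third position 4-fold.
Codon 2 AAU (Asn): third position 2-fold.
Codon 3 AAG (Lys): third position 2-fold.
Codon 4 GAA (Glu): third position 2-fold.
Codon 5 CAC (His): third position 2-fold.
Codon 6 CAG (Gln): third position 2-fold.
Four-fold degenerate third positions: 1.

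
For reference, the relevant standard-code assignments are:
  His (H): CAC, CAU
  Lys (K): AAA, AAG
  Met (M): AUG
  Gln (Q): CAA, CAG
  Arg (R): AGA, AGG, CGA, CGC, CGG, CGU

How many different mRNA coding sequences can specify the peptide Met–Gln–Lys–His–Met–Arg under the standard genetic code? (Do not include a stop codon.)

48

Met: 1 codon.
Gln: 2 codons.
Lys: 2 codons.
His: 2 codons.
Met: 1 codon.
Arg: 6 codons.
1 × 2 × 2 × 2 × 1 × 6 = 48.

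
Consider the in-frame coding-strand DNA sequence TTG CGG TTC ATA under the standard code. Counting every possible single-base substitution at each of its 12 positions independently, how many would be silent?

Codon 1 (TTG, Leu): 2 synonymous substitutions.
Codon 2 (CGG, Arg): 4 synonymous substitutions.
Codon 3 (TTC, Phe): 1 synonymous substitution.
Codon 4 (ATA, Ile): 2 synonymous substitutions.
Total: 2 + 4 + 1 + 2 = 9.

9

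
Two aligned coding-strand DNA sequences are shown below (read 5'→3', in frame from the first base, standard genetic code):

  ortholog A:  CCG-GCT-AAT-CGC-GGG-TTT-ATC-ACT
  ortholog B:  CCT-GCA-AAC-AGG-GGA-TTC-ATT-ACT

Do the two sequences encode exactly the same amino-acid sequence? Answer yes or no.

yes

Codon 1: CCG Pro / CCT Pro — synonymous.
Codon 2: GCT Ala / GCA Ala — synonymous.
Codon 3: AAT Asn / AAC Asn — synonymous.
Codon 4: CGC Arg / AGG Arg — synonymous.
Codon 5: GGG Gly / GGA Gly — synonymous.
Codon 6: TTT Phe / TTC Phe — synonymous.
Codon 7: ATC Ile / ATT Ile — synonymous.
Codon 8: ACT Thr / ACT Thr — identical.
Nonsynonymous differences: 0 → same protein.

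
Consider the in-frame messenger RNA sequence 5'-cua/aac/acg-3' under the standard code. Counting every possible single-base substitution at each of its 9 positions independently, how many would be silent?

Codon 1 (CUA, Leu): 4 synonymous substitutions.
Codon 2 (AAC, Asn): 1 synonymous substitution.
Codon 3 (ACG, Thr): 3 synonymous substitutions.
Total: 4 + 1 + 3 = 8.

8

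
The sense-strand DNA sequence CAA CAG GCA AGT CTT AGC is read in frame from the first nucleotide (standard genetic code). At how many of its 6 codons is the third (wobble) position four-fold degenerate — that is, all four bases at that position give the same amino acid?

Codon 1 CAA (Gln): third position 2-fold.
Codon 2 CAG (Gln): third position 2-fold.
Codon 3 GCA (Ala): third position 4-fold.
Codon 4 AGT (Ser): third position 2-fold.
Codon 5 CTT (Leu): third position 4-fold.
Codon 6 AGC (Ser): third position 2-fold.
Four-fold degenerate third positions: 2.

2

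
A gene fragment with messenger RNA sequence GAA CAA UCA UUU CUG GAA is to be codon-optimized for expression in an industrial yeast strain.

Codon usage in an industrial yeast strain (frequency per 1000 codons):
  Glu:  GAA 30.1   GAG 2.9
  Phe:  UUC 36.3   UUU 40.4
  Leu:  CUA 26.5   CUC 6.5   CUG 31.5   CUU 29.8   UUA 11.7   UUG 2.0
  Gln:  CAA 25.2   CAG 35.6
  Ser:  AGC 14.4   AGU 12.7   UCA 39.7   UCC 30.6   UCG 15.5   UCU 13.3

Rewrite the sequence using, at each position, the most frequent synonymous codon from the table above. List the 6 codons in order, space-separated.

Codon 1 (Glu): best is GAA at 30.1.
Codon 2 (Gln): best is CAG at 35.6.
Codon 3 (Ser): best is UCA at 39.7.
Codon 4 (Phe): best is UUU at 40.4.
Codon 5 (Leu): best is CUG at 31.5.
Codon 6 (Glu): best is GAA at 30.1.

GAA CAG UCA UUU CUG GAA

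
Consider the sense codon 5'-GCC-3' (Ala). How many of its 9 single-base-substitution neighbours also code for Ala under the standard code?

Position 1: none → 0 synonymous.
Position 2: none → 0 synonymous.
Position 3: GCT, GCA, GCG → 3 synonymous.
Total: 0 + 0 + 3 = 3.

3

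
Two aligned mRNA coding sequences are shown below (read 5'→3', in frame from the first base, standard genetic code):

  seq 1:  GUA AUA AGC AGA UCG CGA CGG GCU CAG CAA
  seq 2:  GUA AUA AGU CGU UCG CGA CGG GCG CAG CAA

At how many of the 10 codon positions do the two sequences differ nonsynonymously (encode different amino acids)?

Codon 1: GUA Val / GUA Val — identical.
Codon 2: AUA Ile / AUA Ile — identical.
Codon 3: AGC Ser / AGU Ser — synonymous.
Codon 4: AGA Arg / CGU Arg — synonymous.
Codon 5: UCG Ser / UCG Ser — identical.
Codon 6: CGA Arg / CGA Arg — identical.
Codon 7: CGG Arg / CGG Arg — identical.
Codon 8: GCU Ala / GCG Ala — synonymous.
Codon 9: CAG Gln / CAG Gln — identical.
Codon 10: CAA Gln / CAA Gln — identical.
Nonsynonymous differences: 0.

0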